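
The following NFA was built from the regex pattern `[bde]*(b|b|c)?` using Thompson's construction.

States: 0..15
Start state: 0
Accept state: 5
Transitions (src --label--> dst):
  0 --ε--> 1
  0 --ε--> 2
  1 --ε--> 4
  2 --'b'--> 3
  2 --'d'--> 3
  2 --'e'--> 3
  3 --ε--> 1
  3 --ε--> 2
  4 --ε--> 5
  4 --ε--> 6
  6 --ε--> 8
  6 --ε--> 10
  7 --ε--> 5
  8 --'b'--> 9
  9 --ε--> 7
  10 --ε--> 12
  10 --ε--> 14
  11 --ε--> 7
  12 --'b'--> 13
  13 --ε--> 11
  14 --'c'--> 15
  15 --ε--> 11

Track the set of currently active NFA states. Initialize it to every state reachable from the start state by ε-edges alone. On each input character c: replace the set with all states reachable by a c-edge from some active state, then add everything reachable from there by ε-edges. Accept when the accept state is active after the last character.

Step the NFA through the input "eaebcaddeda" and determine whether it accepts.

initial (ε-close {0}): {0,1,2,4,5,6,8,10,12,14}
'e' @ 1: {1,2,3,4,5,6,8,10,12,14}  ✓accept
'a' @ 2: {}  — no active states
rest 'ebcaddeda' ignored (set empty)
final: {}; accept 5 not in set

Answer: REJECT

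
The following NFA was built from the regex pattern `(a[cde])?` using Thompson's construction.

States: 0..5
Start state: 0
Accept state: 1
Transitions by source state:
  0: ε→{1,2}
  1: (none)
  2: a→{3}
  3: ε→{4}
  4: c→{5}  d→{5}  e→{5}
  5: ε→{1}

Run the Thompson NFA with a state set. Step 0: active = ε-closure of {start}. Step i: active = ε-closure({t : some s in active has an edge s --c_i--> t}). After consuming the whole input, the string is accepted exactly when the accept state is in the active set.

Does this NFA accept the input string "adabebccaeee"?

Answer: REJECT

Steps:
initial (ε-close {0}): {0,1,2}
'a' @ 1: {3,4}
'd' @ 2: {1,5}  (accept∈set)
'a' @ 3: {}  — no active states
rest 'bebccaeee' ignored (set empty)
final: {}; accept 1 not in set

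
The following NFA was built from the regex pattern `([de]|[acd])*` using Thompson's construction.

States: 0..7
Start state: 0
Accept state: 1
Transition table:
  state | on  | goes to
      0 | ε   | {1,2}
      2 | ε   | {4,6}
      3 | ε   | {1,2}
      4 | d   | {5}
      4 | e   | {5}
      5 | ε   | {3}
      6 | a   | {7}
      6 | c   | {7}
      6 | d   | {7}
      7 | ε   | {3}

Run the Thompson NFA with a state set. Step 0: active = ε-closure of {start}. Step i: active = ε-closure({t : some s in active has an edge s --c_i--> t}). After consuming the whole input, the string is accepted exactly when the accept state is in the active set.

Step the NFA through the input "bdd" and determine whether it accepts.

start: ε-closure({0}) = {0,1,2,4,6}
'b' @ 1: {}  — dead — no transitions
rest 'dd' ignored (set empty)
end set {} — state 1 not in

Answer: REJECT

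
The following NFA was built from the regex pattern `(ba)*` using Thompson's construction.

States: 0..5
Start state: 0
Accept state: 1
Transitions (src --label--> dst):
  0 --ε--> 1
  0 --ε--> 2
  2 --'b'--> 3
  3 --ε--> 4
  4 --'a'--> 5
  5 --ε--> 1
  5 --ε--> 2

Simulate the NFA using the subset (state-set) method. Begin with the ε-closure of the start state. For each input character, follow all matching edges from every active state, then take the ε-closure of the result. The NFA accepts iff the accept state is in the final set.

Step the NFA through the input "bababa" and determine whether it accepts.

S₀ = ε-closure({0}) = {0,1,2}
'b' @ 1: {3,4}
'a' @ 2: {1,2,5}  (accept∈set)
'b' @ 3: {3,4}
'a' @ 4: {1,2,5}  (accept∈set)
'b' @ 5: {3,4}
'a' @ 6: {1,2,5}  (accept∈set)
final: {1,2,5}; accept 1 in set

Answer: ACCEPT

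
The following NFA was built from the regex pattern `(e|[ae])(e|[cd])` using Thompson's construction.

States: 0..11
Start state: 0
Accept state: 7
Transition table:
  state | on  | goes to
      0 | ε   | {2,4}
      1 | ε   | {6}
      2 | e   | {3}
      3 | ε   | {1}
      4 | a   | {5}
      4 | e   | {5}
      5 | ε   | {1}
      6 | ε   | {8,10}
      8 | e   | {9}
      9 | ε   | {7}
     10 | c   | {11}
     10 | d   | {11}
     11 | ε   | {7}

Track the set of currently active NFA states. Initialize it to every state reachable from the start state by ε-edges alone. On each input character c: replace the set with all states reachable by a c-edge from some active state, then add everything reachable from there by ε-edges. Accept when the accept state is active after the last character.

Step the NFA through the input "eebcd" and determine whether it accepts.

start: ε-closure({0}) = {0,2,4}
'e' @ 1: {1,3,5,6,8,10}
'e' @ 2: {7,9}  (accept∈set)
'b' @ 3: {}  — state set empty
rest 'cd' ignored (set empty)
after full input: {}  (accept=7 not in)

Answer: REJECT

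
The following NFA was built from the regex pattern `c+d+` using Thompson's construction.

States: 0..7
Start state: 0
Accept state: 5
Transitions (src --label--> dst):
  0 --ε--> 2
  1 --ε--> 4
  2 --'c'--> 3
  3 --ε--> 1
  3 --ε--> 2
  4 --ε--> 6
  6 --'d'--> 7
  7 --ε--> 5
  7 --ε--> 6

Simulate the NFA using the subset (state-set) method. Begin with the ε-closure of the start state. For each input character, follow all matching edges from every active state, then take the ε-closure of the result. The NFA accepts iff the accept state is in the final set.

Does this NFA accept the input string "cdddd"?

Answer: ACCEPT

Derivation:
initial (ε-close {0}): {0,2}
'c' @ 1: {1,2,3,4,6}
'd' @ 2: {5,6,7}  [accepting]
'd' @ 3: {5,6,7}  [accepting]
'd' @ 4: {5,6,7}  [accepting]
'd' @ 5: {5,6,7}  [accepting]
after full input: {5,6,7}  (accept=5 in)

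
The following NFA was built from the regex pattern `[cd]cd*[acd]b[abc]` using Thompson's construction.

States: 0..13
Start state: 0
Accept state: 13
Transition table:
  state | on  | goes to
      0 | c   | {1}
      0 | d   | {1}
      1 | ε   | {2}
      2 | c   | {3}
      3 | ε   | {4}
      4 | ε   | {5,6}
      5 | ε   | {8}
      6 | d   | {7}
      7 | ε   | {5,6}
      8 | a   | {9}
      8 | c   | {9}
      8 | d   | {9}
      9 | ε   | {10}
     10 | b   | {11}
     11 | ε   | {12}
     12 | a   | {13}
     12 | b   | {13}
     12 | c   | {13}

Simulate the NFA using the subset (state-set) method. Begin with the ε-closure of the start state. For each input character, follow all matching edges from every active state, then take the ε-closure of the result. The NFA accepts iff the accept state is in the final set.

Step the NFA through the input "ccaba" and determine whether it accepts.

Answer: ACCEPT

Trace:
start: ε-closure({0}) = {0}
'c' @ 1: {1,2}
'c' @ 2: {3,4,5,6,8}
'a' @ 3: {9,10}
'b' @ 4: {11,12}
'a' @ 5: {13}  ✓accept
final: {13}; accept 13 in set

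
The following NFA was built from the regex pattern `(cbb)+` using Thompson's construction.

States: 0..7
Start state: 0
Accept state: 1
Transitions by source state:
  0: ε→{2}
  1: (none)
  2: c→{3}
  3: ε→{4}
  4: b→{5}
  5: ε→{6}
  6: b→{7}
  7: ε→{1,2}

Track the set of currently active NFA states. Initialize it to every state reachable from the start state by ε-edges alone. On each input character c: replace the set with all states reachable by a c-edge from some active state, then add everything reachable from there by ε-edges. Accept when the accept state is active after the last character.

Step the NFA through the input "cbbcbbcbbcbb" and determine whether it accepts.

Answer: ACCEPT

Steps:
initial (ε-close {0}): {0,2}
'c' @ 1: {3,4}
'b' @ 2: {5,6}
'b' @ 3: {1,2,7}  ✓accept
'c' @ 4: {3,4}
'b' @ 5: {5,6}
'b' @ 6: {1,2,7}  ✓accept
'c' @ 7: {3,4}
'b' @ 8: {5,6}
'b' @ 9: {1,2,7}  ✓accept
'c' @ 10: {3,4}
'b' @ 11: {5,6}
'b' @ 12: {1,2,7}  ✓accept
final: {1,2,7}; accept 1 in set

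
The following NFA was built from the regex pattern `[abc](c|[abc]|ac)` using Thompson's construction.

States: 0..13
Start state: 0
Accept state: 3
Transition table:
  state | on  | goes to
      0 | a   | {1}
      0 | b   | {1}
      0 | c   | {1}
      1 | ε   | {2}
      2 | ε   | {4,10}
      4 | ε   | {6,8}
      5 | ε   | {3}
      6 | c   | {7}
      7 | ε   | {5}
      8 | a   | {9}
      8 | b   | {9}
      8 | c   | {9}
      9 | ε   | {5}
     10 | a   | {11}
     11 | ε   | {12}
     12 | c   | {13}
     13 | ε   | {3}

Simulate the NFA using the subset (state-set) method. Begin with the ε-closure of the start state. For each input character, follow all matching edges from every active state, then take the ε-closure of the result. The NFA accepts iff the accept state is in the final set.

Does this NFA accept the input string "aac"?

Answer: ACCEPT

Steps:
start: ε-closure({0}) = {0}
'a' @ 1: {1,2,4,6,8,10}
'a' @ 2: {3,5,9,11,12}  ✓accept
'c' @ 3: {3,13}  ✓accept
after full input: {3,13}  (accept=3 in)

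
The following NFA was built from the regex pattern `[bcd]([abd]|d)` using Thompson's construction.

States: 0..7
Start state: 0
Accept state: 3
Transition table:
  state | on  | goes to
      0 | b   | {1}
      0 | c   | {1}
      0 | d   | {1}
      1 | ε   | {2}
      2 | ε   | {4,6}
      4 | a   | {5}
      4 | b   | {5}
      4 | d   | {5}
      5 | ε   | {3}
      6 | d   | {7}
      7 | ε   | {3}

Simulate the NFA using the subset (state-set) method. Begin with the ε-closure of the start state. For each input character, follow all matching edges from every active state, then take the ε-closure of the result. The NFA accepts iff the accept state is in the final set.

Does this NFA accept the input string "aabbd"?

S₀ = ε-closure({0}) = {0}
'a' @ 1: {}  — no active states
rest 'abbd' ignored (set empty)
end set {} — state 3 not in

Answer: REJECT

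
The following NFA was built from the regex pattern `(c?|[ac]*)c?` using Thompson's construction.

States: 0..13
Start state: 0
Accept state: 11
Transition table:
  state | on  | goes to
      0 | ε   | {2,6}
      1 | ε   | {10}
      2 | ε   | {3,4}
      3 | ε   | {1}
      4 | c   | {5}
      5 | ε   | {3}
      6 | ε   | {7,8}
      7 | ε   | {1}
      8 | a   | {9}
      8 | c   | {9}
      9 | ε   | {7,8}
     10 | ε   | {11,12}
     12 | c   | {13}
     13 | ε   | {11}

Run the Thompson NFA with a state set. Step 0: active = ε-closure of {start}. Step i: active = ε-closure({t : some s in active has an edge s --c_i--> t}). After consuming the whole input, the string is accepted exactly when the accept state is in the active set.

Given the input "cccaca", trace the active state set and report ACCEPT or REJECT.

start: ε-closure({0}) = {0,1,2,3,4,6,7,8,10,11,12}
'c' @ 1: {1,3,5,7,8,9,10,11,12,13}  ✓accept
'c' @ 2: {1,7,8,9,10,11,12,13}  ✓accept
'c' @ 3: {1,7,8,9,10,11,12,13}  ✓accept
'a' @ 4: {1,7,8,9,10,11,12}  ✓accept
'c' @ 5: {1,7,8,9,10,11,12,13}  ✓accept
'a' @ 6: {1,7,8,9,10,11,12}  ✓accept
end set {1,7,8,9,10,11,12} — state 11 in

Answer: ACCEPT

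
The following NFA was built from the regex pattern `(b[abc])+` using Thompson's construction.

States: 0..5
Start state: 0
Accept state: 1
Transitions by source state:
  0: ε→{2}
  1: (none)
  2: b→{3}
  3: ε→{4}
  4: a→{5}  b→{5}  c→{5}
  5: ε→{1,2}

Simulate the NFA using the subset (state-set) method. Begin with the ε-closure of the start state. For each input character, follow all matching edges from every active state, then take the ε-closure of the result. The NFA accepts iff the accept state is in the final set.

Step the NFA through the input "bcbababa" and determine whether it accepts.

start: ε-closure({0}) = {0,2}
'b' @ 1: {3,4}
'c' @ 2: {1,2,5}  [accepting]
'b' @ 3: {3,4}
'a' @ 4: {1,2,5}  [accepting]
'b' @ 5: {3,4}
'a' @ 6: {1,2,5}  [accepting]
'b' @ 7: {3,4}
'a' @ 8: {1,2,5}  [accepting]
end set {1,2,5} — state 1 in

Answer: ACCEPT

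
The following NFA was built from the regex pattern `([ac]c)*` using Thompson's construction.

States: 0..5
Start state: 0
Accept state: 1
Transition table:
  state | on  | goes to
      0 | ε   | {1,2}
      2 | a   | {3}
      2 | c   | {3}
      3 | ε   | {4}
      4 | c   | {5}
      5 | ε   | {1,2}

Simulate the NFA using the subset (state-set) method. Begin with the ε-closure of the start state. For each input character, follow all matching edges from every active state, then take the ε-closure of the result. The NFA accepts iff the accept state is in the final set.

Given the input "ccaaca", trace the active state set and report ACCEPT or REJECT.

Answer: REJECT

Trace:
start: ε-closure({0}) = {0,1,2}
'c' @ 1: {3,4}
'c' @ 2: {1,2,5}  [accepting]
'a' @ 3: {3,4}
'a' @ 4: {}  — state set empty
rest 'ca' ignored (set empty)
end set {} — state 1 not in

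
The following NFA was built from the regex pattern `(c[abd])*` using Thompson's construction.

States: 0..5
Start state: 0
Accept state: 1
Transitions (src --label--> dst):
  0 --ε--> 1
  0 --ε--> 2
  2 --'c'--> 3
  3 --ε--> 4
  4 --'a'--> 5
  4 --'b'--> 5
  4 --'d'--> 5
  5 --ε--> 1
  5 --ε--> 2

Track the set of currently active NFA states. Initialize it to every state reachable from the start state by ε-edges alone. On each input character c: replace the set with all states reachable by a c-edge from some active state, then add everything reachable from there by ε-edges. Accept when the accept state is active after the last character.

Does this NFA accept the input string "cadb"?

S₀ = ε-closure({0}) = {0,1,2}
'c' @ 1: {3,4}
'a' @ 2: {1,2,5}  ✓accept
'd' @ 3: {}  — dead — no transitions
rest 'b' ignored (set empty)
after full input: {}  (accept=1 not in)

Answer: REJECT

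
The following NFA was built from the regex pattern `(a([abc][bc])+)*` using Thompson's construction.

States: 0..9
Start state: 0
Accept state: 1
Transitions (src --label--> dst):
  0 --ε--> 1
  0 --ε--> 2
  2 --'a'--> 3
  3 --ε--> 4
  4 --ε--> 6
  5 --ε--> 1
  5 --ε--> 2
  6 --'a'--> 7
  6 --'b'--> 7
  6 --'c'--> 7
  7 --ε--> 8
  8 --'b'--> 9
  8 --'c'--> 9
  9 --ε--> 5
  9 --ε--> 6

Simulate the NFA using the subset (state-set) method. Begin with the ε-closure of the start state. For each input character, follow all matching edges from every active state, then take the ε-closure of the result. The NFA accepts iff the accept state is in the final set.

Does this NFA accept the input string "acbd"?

S₀ = ε-closure({0}) = {0,1,2}
'a' @ 1: {3,4,6}
'c' @ 2: {7,8}
'b' @ 3: {1,2,5,6,9}  (accept∈set)
'd' @ 4: {}  — no active states
after full input: {}  (accept=1 not in)

Answer: REJECT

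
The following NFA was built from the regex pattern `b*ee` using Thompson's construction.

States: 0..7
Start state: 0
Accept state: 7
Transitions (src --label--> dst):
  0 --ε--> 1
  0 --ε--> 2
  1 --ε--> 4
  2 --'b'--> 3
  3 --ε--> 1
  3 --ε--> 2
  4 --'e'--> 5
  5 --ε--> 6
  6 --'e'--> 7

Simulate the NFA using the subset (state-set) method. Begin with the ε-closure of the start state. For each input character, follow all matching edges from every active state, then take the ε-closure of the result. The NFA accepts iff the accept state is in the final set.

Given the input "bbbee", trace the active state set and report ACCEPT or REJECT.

initial (ε-close {0}): {0,1,2,4}
'b' @ 1: {1,2,3,4}
'b' @ 2: {1,2,3,4}
'b' @ 3: {1,2,3,4}
'e' @ 4: {5,6}
'e' @ 5: {7}  [accepting]
after full input: {7}  (accept=7 in)

Answer: ACCEPT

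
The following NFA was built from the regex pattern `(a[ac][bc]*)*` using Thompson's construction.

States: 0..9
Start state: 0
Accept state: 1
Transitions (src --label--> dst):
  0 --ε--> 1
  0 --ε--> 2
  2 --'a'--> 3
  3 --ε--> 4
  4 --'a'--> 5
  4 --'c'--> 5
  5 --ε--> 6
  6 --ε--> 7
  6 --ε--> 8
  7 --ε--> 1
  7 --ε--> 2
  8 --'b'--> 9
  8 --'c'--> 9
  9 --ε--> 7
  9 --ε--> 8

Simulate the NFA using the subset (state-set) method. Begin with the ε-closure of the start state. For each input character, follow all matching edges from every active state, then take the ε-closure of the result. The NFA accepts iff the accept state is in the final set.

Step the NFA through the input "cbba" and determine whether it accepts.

S₀ = ε-closure({0}) = {0,1,2}
'c' @ 1: {}  — state set empty
rest 'bba' ignored (set empty)
final: {}; accept 1 not in set

Answer: REJECT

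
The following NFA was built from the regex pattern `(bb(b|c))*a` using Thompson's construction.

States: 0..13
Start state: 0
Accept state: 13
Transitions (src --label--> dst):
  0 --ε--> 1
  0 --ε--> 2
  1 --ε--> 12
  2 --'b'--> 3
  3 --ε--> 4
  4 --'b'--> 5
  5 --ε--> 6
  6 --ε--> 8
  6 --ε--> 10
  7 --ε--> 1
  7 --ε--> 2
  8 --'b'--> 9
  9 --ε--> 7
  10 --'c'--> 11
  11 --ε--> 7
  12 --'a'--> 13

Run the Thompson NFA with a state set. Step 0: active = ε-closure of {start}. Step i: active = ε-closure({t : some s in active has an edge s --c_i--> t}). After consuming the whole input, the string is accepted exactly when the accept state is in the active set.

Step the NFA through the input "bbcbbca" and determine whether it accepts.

S₀ = ε-closure({0}) = {0,1,2,12}
'b' @ 1: {3,4}
'b' @ 2: {5,6,8,10}
'c' @ 3: {1,2,7,11,12}
'b' @ 4: {3,4}
'b' @ 5: {5,6,8,10}
'c' @ 6: {1,2,7,11,12}
'a' @ 7: {13}  ✓accept
final: {13}; accept 13 in set

Answer: ACCEPT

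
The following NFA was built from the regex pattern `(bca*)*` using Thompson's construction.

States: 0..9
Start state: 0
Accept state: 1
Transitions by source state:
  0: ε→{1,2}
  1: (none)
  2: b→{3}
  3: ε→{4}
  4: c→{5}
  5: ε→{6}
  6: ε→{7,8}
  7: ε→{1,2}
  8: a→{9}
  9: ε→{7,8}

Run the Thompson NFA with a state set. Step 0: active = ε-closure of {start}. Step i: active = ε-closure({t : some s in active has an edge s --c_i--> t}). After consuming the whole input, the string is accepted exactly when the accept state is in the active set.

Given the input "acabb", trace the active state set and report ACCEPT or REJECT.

Answer: REJECT

Trace:
start: ε-closure({0}) = {0,1,2}
'a' @ 1: {}  — dead — no transitions
rest 'cabb' ignored (set empty)
end set {} — state 1 not in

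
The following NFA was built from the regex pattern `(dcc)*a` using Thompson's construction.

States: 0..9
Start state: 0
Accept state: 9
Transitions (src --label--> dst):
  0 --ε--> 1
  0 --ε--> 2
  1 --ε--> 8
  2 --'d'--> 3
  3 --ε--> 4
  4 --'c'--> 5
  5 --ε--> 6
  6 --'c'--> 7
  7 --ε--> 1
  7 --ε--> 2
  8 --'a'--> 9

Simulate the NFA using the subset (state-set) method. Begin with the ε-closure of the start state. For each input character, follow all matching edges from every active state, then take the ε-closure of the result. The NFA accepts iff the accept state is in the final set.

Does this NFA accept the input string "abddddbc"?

S₀ = ε-closure({0}) = {0,1,2,8}
'a' @ 1: {9}  [accepting]
'b' @ 2: {}  — state set empty
rest 'ddddbc' ignored (set empty)
end set {} — state 9 not in

Answer: REJECT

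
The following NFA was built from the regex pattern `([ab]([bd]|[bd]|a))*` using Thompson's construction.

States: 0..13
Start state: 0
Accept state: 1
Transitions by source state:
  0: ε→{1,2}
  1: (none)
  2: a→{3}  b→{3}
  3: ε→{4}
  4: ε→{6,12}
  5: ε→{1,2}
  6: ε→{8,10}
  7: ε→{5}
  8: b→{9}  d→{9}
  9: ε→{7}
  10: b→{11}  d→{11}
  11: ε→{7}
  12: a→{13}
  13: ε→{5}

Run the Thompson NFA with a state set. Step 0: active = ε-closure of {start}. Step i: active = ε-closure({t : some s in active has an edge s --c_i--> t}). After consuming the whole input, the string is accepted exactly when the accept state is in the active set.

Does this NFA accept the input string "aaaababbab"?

S₀ = ε-closure({0}) = {0,1,2}
'a' @ 1: {3,4,6,8,10,12}
'a' @ 2: {1,2,5,13}  ✓accept
'a' @ 3: {3,4,6,8,10,12}
'a' @ 4: {1,2,5,13}  ✓accept
'b' @ 5: {3,4,6,8,10,12}
'a' @ 6: {1,2,5,13}  ✓accept
'b' @ 7: {3,4,6,8,10,12}
'b' @ 8: {1,2,5,7,9,11}  ✓accept
'a' @ 9: {3,4,6,8,10,12}
'b' @ 10: {1,2,5,7,9,11}  ✓accept
after full input: {1,2,5,7,9,11}  (accept=1 in)

Answer: ACCEPT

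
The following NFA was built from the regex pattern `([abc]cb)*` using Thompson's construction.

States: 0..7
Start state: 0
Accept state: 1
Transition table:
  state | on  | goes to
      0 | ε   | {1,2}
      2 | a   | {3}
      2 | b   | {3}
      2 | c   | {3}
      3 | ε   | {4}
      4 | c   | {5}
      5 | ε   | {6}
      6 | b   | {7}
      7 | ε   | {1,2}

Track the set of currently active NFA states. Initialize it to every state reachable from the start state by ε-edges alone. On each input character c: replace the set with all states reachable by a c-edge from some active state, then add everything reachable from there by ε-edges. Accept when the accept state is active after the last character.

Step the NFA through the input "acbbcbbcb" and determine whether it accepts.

Answer: ACCEPT

Trace:
start: ε-closure({0}) = {0,1,2}
'a' @ 1: {3,4}
'c' @ 2: {5,6}
'b' @ 3: {1,2,7}  ✓accept
'b' @ 4: {3,4}
'c' @ 5: {5,6}
'b' @ 6: {1,2,7}  ✓accept
'b' @ 7: {3,4}
'c' @ 8: {5,6}
'b' @ 9: {1,2,7}  ✓accept
final: {1,2,7}; accept 1 in set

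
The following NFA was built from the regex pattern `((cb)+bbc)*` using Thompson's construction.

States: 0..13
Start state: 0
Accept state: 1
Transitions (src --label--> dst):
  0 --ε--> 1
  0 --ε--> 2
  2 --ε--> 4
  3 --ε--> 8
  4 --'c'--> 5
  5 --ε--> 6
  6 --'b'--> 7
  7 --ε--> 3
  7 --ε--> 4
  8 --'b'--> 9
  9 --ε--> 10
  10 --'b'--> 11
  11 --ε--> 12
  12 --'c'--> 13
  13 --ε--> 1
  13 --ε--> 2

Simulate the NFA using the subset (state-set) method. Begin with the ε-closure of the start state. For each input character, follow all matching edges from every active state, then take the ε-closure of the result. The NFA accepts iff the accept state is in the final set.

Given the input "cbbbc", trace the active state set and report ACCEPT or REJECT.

Answer: ACCEPT

Trace:
S₀ = ε-closure({0}) = {0,1,2,4}
'c' @ 1: {5,6}
'b' @ 2: {3,4,7,8}
'b' @ 3: {9,10}
'b' @ 4: {11,12}
'c' @ 5: {1,2,4,13}  [accepting]
final: {1,2,4,13}; accept 1 in set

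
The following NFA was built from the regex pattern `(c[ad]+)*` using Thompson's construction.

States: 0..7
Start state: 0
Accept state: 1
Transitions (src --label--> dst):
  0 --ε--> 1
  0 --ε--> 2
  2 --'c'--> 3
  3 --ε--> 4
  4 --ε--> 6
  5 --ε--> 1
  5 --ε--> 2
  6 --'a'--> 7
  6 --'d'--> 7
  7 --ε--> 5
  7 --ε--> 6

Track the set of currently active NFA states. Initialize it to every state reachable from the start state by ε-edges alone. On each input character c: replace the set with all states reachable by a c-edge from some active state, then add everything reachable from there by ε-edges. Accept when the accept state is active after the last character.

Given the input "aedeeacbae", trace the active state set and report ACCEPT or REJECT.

S₀ = ε-closure({0}) = {0,1,2}
'a' @ 1: {}  — dead — no transitions
rest 'edeeacbae' ignored (set empty)
after full input: {}  (accept=1 not in)

Answer: REJECT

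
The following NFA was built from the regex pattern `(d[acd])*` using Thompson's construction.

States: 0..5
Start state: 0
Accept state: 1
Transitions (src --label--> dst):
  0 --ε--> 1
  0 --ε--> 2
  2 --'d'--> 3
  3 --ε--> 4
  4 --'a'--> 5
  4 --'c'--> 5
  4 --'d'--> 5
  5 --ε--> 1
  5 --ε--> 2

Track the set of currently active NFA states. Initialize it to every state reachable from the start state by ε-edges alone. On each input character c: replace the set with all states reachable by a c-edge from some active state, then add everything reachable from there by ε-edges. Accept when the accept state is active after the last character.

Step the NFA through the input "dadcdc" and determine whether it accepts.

Answer: ACCEPT

Trace:
start: ε-closure({0}) = {0,1,2}
'd' @ 1: {3,4}
'a' @ 2: {1,2,5}  [accepting]
'd' @ 3: {3,4}
'c' @ 4: {1,2,5}  [accepting]
'd' @ 5: {3,4}
'c' @ 6: {1,2,5}  [accepting]
end set {1,2,5} — state 1 in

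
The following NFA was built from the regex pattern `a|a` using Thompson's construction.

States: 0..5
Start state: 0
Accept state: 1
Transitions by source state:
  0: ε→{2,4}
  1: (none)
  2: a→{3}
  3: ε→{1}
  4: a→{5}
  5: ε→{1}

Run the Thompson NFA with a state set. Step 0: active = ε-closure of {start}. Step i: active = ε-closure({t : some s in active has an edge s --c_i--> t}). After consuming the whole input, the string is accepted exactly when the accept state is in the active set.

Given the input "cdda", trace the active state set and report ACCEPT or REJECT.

start: ε-closure({0}) = {0,2,4}
'c' @ 1: {}  — dead — no transitions
rest 'dda' ignored (set empty)
final: {}; accept 1 not in set

Answer: REJECT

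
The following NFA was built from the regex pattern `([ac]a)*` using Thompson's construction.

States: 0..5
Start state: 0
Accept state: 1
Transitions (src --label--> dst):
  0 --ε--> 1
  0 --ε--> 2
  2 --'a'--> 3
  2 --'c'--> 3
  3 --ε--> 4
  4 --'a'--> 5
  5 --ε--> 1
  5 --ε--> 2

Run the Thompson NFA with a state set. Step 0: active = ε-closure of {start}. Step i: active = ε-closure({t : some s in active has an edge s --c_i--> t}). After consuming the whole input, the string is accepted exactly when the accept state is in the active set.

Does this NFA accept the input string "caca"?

S₀ = ε-closure({0}) = {0,1,2}
'c' @ 1: {3,4}
'a' @ 2: {1,2,5}  [accepting]
'c' @ 3: {3,4}
'a' @ 4: {1,2,5}  [accepting]
after full input: {1,2,5}  (accept=1 in)

Answer: ACCEPT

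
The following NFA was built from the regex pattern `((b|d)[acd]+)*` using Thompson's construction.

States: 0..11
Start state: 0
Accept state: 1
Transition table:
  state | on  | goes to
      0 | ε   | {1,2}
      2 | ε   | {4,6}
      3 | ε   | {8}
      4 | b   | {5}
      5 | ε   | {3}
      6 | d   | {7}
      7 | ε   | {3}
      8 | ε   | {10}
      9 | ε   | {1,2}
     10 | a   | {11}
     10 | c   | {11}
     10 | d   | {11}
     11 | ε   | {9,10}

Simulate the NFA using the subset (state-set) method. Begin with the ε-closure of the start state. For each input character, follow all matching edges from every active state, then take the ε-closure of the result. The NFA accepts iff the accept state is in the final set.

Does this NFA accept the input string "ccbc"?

Answer: REJECT

Derivation:
S₀ = ε-closure({0}) = {0,1,2,4,6}
'c' @ 1: {}  — no active states
rest 'cbc' ignored (set empty)
end set {} — state 1 not in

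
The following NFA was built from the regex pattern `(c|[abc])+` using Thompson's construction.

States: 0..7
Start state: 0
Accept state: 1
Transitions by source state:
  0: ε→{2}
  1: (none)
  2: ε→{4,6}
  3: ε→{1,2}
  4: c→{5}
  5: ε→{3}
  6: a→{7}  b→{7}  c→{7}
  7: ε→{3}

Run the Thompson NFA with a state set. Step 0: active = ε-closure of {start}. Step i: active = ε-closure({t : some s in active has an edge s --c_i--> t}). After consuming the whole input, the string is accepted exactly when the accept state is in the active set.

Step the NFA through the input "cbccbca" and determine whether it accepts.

Answer: ACCEPT

Steps:
initial (ε-close {0}): {0,2,4,6}
'c' @ 1: {1,2,3,4,5,6,7}  [accepting]
'b' @ 2: {1,2,3,4,6,7}  [accepting]
'c' @ 3: {1,2,3,4,5,6,7}  [accepting]
'c' @ 4: {1,2,3,4,5,6,7}  [accepting]
'b' @ 5: {1,2,3,4,6,7}  [accepting]
'c' @ 6: {1,2,3,4,5,6,7}  [accepting]
'a' @ 7: {1,2,3,4,6,7}  [accepting]
final: {1,2,3,4,6,7}; accept 1 in set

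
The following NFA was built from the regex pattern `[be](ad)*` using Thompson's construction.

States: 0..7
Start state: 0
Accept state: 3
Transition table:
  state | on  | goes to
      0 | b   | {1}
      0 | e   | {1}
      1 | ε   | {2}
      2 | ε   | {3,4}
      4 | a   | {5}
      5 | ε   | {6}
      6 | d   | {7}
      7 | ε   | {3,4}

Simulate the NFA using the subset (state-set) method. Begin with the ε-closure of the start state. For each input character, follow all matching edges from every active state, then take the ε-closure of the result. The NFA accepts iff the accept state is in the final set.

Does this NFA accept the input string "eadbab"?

S₀ = ε-closure({0}) = {0}
'e' @ 1: {1,2,3,4}  [accepting]
'a' @ 2: {5,6}
'd' @ 3: {3,4,7}  [accepting]
'b' @ 4: {}  — dead — no transitions
rest 'ab' ignored (set empty)
final: {}; accept 3 not in set

Answer: REJECT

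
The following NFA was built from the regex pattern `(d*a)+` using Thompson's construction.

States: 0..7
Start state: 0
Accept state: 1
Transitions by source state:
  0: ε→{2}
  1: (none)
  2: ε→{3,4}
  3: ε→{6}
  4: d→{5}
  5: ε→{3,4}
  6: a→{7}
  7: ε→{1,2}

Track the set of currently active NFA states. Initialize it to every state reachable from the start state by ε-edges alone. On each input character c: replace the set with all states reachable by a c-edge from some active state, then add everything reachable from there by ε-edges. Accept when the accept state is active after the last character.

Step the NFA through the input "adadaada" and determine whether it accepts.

Answer: ACCEPT

Steps:
start: ε-closure({0}) = {0,2,3,4,6}
'a' @ 1: {1,2,3,4,6,7}  [accepting]
'd' @ 2: {3,4,5,6}
'a' @ 3: {1,2,3,4,6,7}  [accepting]
'd' @ 4: {3,4,5,6}
'a' @ 5: {1,2,3,4,6,7}  [accepting]
'a' @ 6: {1,2,3,4,6,7}  [accepting]
'd' @ 7: {3,4,5,6}
'a' @ 8: {1,2,3,4,6,7}  [accepting]
end set {1,2,3,4,6,7} — state 1 in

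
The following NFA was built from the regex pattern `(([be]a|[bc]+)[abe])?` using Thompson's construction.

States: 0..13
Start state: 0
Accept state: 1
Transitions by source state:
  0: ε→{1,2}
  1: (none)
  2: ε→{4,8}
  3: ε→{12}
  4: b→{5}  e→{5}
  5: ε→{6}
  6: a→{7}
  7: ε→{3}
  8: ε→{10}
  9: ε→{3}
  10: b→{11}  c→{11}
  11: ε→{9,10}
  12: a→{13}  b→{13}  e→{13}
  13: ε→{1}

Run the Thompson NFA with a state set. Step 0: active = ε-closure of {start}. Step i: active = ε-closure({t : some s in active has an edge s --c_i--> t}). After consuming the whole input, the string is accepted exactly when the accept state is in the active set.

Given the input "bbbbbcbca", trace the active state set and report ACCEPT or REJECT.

Answer: ACCEPT

Derivation:
S₀ = ε-closure({0}) = {0,1,2,4,8,10}
'b' @ 1: {3,5,6,9,10,11,12}
'b' @ 2: {1,3,9,10,11,12,13}  [accepting]
'b' @ 3: {1,3,9,10,11,12,13}  [accepting]
'b' @ 4: {1,3,9,10,11,12,13}  [accepting]
'b' @ 5: {1,3,9,10,11,12,13}  [accepting]
'c' @ 6: {3,9,10,11,12}
'b' @ 7: {1,3,9,10,11,12,13}  [accepting]
'c' @ 8: {3,9,10,11,12}
'a' @ 9: {1,13}  [accepting]
final: {1,13}; accept 1 in set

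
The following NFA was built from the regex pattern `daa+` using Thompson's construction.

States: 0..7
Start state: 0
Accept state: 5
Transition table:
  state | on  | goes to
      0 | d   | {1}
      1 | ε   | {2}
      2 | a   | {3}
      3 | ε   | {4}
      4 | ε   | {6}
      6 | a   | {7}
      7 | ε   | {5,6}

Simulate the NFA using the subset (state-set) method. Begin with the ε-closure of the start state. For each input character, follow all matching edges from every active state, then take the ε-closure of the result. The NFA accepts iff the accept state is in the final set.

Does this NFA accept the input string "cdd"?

Answer: REJECT

Trace:
S₀ = ε-closure({0}) = {0}
'c' @ 1: {}  — state set empty
rest 'dd' ignored (set empty)
after full input: {}  (accept=5 not in)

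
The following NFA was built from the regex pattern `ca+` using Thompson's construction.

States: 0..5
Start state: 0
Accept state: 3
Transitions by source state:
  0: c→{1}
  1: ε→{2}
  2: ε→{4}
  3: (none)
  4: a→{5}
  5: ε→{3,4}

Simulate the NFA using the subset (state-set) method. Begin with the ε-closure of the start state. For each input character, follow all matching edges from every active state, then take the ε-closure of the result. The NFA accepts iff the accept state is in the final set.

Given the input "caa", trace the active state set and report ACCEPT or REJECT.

initial (ε-close {0}): {0}
'c' @ 1: {1,2,4}
'a' @ 2: {3,4,5}  [accepting]
'a' @ 3: {3,4,5}  [accepting]
end set {3,4,5} — state 3 in

Answer: ACCEPT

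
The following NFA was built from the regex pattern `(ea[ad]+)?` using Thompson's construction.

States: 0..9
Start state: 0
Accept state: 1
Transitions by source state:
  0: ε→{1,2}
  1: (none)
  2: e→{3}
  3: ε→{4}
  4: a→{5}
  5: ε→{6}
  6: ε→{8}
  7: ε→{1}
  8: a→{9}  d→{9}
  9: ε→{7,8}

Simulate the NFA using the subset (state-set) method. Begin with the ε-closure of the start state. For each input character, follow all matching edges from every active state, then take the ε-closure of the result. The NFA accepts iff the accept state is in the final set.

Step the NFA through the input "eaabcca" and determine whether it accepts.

initial (ε-close {0}): {0,1,2}
'e' @ 1: {3,4}
'a' @ 2: {5,6,8}
'a' @ 3: {1,7,8,9}  ✓accept
'b' @ 4: {}  — dead — no transitions
rest 'cca' ignored (set empty)
end set {} — state 1 not in

Answer: REJECT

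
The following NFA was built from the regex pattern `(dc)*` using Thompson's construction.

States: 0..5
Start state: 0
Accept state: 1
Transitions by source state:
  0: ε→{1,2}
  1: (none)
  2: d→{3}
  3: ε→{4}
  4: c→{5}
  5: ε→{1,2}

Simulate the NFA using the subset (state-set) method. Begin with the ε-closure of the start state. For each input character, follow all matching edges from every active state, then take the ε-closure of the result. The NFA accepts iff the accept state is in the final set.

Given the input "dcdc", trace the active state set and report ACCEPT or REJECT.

start: ε-closure({0}) = {0,1,2}
'd' @ 1: {3,4}
'c' @ 2: {1,2,5}  [accepting]
'd' @ 3: {3,4}
'c' @ 4: {1,2,5}  [accepting]
final: {1,2,5}; accept 1 in set

Answer: ACCEPT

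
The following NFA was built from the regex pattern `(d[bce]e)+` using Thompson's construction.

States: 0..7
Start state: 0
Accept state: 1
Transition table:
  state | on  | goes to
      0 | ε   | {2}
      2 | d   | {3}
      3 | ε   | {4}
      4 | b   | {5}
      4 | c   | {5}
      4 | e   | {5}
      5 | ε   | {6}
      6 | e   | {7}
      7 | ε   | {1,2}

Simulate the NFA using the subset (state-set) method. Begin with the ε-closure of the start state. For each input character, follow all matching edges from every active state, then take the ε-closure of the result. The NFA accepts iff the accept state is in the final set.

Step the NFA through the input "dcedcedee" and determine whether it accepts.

Answer: ACCEPT

Derivation:
start: ε-closure({0}) = {0,2}
'd' @ 1: {3,4}
'c' @ 2: {5,6}
'e' @ 3: {1,2,7}  ✓accept
'd' @ 4: {3,4}
'c' @ 5: {5,6}
'e' @ 6: {1,2,7}  ✓accept
'd' @ 7: {3,4}
'e' @ 8: {5,6}
'e' @ 9: {1,2,7}  ✓accept
end set {1,2,7} — state 1 in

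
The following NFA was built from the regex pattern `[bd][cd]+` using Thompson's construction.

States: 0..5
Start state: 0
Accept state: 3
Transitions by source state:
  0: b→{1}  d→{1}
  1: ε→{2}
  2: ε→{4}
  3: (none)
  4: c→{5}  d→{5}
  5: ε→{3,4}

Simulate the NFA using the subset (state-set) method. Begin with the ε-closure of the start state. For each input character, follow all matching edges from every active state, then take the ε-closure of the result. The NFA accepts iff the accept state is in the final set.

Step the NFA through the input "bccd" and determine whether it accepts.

Answer: ACCEPT

Derivation:
initial (ε-close {0}): {0}
'b' @ 1: {1,2,4}
'c' @ 2: {3,4,5}  [accepting]
'c' @ 3: {3,4,5}  [accepting]
'd' @ 4: {3,4,5}  [accepting]
final: {3,4,5}; accept 3 in set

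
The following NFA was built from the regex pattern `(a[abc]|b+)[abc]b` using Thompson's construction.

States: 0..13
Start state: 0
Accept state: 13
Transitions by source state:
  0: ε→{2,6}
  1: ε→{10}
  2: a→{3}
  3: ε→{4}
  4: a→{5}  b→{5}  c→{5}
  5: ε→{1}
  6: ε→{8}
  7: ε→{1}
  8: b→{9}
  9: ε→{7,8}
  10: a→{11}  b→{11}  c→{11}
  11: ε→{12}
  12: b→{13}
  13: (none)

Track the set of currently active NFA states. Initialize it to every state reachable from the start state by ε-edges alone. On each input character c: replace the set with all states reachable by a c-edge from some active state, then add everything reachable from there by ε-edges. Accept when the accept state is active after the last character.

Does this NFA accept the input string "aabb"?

start: ε-closure({0}) = {0,2,6,8}
'a' @ 1: {3,4}
'a' @ 2: {1,5,10}
'b' @ 3: {11,12}
'b' @ 4: {13}  ✓accept
final: {13}; accept 13 in set

Answer: ACCEPT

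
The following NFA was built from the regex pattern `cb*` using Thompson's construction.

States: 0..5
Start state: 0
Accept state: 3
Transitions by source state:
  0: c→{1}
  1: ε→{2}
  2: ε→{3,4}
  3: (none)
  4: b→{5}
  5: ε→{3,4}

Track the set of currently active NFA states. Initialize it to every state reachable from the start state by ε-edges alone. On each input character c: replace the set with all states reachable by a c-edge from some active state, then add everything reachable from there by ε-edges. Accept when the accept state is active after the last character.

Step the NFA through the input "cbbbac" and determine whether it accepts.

Answer: REJECT

Steps:
S₀ = ε-closure({0}) = {0}
'c' @ 1: {1,2,3,4}  [accepting]
'b' @ 2: {3,4,5}  [accepting]
'b' @ 3: {3,4,5}  [accepting]
'b' @ 4: {3,4,5}  [accepting]
'a' @ 5: {}  — state set empty
rest 'c' ignored (set empty)
after full input: {}  (accept=3 not in)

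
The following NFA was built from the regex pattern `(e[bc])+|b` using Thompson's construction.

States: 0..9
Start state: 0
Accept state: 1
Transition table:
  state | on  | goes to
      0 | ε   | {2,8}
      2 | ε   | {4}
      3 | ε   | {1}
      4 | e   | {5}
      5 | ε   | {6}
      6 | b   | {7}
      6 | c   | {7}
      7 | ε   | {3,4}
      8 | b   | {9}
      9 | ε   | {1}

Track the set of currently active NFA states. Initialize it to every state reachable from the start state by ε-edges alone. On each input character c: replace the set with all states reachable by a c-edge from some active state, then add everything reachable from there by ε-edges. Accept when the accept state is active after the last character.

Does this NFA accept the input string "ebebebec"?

initial (ε-close {0}): {0,2,4,8}
'e' @ 1: {5,6}
'b' @ 2: {1,3,4,7}  [accepting]
'e' @ 3: {5,6}
'b' @ 4: {1,3,4,7}  [accepting]
'e' @ 5: {5,6}
'b' @ 6: {1,3,4,7}  [accepting]
'e' @ 7: {5,6}
'c' @ 8: {1,3,4,7}  [accepting]
end set {1,3,4,7} — state 1 in

Answer: ACCEPT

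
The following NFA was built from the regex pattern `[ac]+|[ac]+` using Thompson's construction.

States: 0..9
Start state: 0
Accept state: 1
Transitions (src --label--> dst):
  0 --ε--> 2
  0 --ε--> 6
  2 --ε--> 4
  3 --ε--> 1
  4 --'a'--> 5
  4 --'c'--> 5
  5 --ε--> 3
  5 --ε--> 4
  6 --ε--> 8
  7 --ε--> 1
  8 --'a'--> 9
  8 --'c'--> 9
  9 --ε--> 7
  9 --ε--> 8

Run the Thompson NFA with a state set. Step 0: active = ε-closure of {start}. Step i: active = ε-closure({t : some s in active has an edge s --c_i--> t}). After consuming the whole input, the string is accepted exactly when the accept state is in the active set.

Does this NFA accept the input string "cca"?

Answer: ACCEPT

Steps:
initial (ε-close {0}): {0,2,4,6,8}
'c' @ 1: {1,3,4,5,7,8,9}  ✓accept
'c' @ 2: {1,3,4,5,7,8,9}  ✓accept
'a' @ 3: {1,3,4,5,7,8,9}  ✓accept
end set {1,3,4,5,7,8,9} — state 1 in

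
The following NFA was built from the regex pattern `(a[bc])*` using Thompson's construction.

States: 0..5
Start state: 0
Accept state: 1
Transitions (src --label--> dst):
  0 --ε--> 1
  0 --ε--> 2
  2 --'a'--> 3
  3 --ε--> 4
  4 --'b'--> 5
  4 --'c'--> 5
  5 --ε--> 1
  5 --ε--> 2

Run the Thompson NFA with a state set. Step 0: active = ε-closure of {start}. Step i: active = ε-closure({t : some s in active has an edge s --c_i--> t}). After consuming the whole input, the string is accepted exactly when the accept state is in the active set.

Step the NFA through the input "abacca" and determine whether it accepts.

Answer: REJECT

Derivation:
initial (ε-close {0}): {0,1,2}
'a' @ 1: {3,4}
'b' @ 2: {1,2,5}  ✓accept
'a' @ 3: {3,4}
'c' @ 4: {1,2,5}  ✓accept
'c' @ 5: {}  — no active states
rest 'a' ignored (set empty)
after full input: {}  (accept=1 not in)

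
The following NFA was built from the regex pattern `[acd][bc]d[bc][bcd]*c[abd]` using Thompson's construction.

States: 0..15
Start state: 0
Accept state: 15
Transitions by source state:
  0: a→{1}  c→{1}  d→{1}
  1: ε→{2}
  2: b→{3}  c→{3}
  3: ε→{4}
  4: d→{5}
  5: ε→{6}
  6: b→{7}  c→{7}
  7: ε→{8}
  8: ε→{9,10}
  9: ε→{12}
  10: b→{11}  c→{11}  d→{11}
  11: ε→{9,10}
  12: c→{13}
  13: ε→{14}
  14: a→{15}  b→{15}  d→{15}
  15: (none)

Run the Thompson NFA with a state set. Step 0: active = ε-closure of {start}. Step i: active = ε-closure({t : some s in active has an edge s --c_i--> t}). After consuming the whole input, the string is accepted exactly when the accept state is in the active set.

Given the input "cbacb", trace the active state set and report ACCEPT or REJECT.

initial (ε-close {0}): {0}
'c' @ 1: {1,2}
'b' @ 2: {3,4}
'a' @ 3: {}  — no active states
rest 'cb' ignored (set empty)
after full input: {}  (accept=15 not in)

Answer: REJECT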